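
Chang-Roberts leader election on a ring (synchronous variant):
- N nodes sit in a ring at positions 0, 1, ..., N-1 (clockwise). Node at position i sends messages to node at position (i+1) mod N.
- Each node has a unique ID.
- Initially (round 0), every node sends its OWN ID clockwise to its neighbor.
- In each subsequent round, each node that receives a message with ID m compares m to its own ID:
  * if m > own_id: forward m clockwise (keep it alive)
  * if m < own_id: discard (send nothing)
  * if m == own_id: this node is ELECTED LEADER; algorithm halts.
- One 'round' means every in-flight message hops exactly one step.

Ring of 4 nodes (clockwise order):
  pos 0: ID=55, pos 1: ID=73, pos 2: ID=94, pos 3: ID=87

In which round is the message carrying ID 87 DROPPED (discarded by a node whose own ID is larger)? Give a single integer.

Round 1: pos1(id73) recv 55: drop; pos2(id94) recv 73: drop; pos3(id87) recv 94: fwd; pos0(id55) recv 87: fwd
Round 2: pos0(id55) recv 94: fwd; pos1(id73) recv 87: fwd
Round 3: pos1(id73) recv 94: fwd; pos2(id94) recv 87: drop
Round 4: pos2(id94) recv 94: ELECTED
Message ID 87 originates at pos 3; dropped at pos 2 in round 3

Answer: 3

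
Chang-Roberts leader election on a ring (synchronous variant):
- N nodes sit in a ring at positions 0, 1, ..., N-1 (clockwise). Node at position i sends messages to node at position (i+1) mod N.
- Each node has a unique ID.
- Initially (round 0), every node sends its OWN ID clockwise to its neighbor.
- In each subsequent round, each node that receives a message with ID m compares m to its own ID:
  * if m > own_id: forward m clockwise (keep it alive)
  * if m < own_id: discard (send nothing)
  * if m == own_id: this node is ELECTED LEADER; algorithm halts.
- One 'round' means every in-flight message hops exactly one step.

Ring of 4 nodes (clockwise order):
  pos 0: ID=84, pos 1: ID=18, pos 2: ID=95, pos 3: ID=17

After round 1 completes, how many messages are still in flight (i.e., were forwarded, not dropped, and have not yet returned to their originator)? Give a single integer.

Answer: 2

Derivation:
Round 1: pos1(id18) recv 84: fwd; pos2(id95) recv 18: drop; pos3(id17) recv 95: fwd; pos0(id84) recv 17: drop
After round 1: 2 messages still in flight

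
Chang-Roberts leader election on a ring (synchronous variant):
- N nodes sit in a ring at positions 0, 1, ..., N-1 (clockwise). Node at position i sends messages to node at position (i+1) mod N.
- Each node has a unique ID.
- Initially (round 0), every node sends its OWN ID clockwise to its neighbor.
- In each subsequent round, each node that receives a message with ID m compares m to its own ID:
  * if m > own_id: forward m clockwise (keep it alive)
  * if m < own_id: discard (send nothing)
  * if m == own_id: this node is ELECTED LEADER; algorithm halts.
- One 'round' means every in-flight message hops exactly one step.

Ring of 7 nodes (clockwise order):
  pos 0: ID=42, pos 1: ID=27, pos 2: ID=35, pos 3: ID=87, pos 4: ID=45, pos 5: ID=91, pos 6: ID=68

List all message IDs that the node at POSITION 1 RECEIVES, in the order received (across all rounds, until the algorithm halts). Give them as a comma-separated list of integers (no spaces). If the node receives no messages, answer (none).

Answer: 42,68,91

Derivation:
Round 1: pos1(id27) recv 42: fwd; pos2(id35) recv 27: drop; pos3(id87) recv 35: drop; pos4(id45) recv 87: fwd; pos5(id91) recv 45: drop; pos6(id68) recv 91: fwd; pos0(id42) recv 68: fwd
Round 2: pos2(id35) recv 42: fwd; pos5(id91) recv 87: drop; pos0(id42) recv 91: fwd; pos1(id27) recv 68: fwd
Round 3: pos3(id87) recv 42: drop; pos1(id27) recv 91: fwd; pos2(id35) recv 68: fwd
Round 4: pos2(id35) recv 91: fwd; pos3(id87) recv 68: drop
Round 5: pos3(id87) recv 91: fwd
Round 6: pos4(id45) recv 91: fwd
Round 7: pos5(id91) recv 91: ELECTED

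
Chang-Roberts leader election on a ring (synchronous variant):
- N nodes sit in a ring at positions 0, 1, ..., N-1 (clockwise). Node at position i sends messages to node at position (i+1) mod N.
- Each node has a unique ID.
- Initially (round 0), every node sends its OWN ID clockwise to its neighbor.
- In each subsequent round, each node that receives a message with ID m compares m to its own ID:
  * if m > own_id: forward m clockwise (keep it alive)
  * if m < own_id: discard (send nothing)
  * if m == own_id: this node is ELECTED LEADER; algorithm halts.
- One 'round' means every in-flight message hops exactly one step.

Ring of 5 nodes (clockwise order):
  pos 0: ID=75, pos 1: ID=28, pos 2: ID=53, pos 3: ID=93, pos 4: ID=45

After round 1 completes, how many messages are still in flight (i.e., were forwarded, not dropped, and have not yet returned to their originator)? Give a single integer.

Round 1: pos1(id28) recv 75: fwd; pos2(id53) recv 28: drop; pos3(id93) recv 53: drop; pos4(id45) recv 93: fwd; pos0(id75) recv 45: drop
After round 1: 2 messages still in flight

Answer: 2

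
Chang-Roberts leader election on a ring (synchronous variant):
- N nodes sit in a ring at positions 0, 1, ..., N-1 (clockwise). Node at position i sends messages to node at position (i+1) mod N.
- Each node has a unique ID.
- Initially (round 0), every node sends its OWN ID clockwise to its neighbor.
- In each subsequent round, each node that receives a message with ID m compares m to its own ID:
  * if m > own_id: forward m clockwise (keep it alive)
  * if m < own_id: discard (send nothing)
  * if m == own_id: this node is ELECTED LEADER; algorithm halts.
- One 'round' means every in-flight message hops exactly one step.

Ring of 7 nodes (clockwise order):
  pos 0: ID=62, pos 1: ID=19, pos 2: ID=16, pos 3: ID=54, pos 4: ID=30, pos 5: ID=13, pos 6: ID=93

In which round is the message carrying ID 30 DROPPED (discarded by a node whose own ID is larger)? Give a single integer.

Round 1: pos1(id19) recv 62: fwd; pos2(id16) recv 19: fwd; pos3(id54) recv 16: drop; pos4(id30) recv 54: fwd; pos5(id13) recv 30: fwd; pos6(id93) recv 13: drop; pos0(id62) recv 93: fwd
Round 2: pos2(id16) recv 62: fwd; pos3(id54) recv 19: drop; pos5(id13) recv 54: fwd; pos6(id93) recv 30: drop; pos1(id19) recv 93: fwd
Round 3: pos3(id54) recv 62: fwd; pos6(id93) recv 54: drop; pos2(id16) recv 93: fwd
Round 4: pos4(id30) recv 62: fwd; pos3(id54) recv 93: fwd
Round 5: pos5(id13) recv 62: fwd; pos4(id30) recv 93: fwd
Round 6: pos6(id93) recv 62: drop; pos5(id13) recv 93: fwd
Round 7: pos6(id93) recv 93: ELECTED
Message ID 30 originates at pos 4; dropped at pos 6 in round 2

Answer: 2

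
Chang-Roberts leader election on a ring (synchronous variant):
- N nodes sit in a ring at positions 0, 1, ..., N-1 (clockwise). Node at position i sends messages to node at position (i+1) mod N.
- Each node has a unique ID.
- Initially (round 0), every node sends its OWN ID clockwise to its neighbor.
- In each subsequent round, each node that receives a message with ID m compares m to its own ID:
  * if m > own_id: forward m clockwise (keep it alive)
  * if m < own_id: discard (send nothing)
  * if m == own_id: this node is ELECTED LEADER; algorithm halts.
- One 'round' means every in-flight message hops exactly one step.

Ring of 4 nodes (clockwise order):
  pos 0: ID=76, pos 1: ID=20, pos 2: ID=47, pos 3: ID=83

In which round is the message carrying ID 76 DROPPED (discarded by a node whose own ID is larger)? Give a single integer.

Answer: 3

Derivation:
Round 1: pos1(id20) recv 76: fwd; pos2(id47) recv 20: drop; pos3(id83) recv 47: drop; pos0(id76) recv 83: fwd
Round 2: pos2(id47) recv 76: fwd; pos1(id20) recv 83: fwd
Round 3: pos3(id83) recv 76: drop; pos2(id47) recv 83: fwd
Round 4: pos3(id83) recv 83: ELECTED
Message ID 76 originates at pos 0; dropped at pos 3 in round 3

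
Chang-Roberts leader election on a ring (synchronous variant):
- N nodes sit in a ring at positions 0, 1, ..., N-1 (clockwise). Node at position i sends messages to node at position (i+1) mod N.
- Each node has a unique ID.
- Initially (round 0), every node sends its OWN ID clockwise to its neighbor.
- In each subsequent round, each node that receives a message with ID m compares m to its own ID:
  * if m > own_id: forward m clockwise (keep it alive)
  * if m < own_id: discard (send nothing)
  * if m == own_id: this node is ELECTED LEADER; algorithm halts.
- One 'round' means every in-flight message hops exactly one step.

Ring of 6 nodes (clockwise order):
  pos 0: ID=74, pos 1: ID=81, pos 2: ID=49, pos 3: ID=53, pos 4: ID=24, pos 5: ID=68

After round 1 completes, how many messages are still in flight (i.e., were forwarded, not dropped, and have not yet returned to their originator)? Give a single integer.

Answer: 2

Derivation:
Round 1: pos1(id81) recv 74: drop; pos2(id49) recv 81: fwd; pos3(id53) recv 49: drop; pos4(id24) recv 53: fwd; pos5(id68) recv 24: drop; pos0(id74) recv 68: drop
After round 1: 2 messages still in flight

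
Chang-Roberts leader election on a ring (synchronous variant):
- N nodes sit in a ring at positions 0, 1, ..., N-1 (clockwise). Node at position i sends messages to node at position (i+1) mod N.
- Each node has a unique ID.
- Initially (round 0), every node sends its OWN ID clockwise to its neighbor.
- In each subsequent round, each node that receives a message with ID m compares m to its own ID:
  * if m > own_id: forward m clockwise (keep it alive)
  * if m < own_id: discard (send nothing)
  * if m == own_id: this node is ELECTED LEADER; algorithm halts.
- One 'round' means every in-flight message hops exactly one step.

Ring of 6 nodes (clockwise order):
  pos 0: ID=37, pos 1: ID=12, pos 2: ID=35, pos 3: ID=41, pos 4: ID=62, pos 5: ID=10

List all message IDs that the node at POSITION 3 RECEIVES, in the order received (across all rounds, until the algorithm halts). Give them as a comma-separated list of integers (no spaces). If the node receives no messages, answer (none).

Round 1: pos1(id12) recv 37: fwd; pos2(id35) recv 12: drop; pos3(id41) recv 35: drop; pos4(id62) recv 41: drop; pos5(id10) recv 62: fwd; pos0(id37) recv 10: drop
Round 2: pos2(id35) recv 37: fwd; pos0(id37) recv 62: fwd
Round 3: pos3(id41) recv 37: drop; pos1(id12) recv 62: fwd
Round 4: pos2(id35) recv 62: fwd
Round 5: pos3(id41) recv 62: fwd
Round 6: pos4(id62) recv 62: ELECTED

Answer: 35,37,62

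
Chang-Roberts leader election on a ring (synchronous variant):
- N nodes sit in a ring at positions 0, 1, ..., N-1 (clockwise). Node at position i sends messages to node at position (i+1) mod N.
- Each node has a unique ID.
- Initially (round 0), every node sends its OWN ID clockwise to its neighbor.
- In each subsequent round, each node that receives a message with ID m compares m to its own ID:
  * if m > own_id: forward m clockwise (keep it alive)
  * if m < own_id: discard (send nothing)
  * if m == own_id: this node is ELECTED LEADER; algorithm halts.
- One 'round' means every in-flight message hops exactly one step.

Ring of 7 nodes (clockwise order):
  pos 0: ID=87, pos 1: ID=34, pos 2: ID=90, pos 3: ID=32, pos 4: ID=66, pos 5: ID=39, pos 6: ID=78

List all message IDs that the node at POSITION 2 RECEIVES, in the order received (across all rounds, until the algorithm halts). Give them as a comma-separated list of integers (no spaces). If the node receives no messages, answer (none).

Answer: 34,87,90

Derivation:
Round 1: pos1(id34) recv 87: fwd; pos2(id90) recv 34: drop; pos3(id32) recv 90: fwd; pos4(id66) recv 32: drop; pos5(id39) recv 66: fwd; pos6(id78) recv 39: drop; pos0(id87) recv 78: drop
Round 2: pos2(id90) recv 87: drop; pos4(id66) recv 90: fwd; pos6(id78) recv 66: drop
Round 3: pos5(id39) recv 90: fwd
Round 4: pos6(id78) recv 90: fwd
Round 5: pos0(id87) recv 90: fwd
Round 6: pos1(id34) recv 90: fwd
Round 7: pos2(id90) recv 90: ELECTED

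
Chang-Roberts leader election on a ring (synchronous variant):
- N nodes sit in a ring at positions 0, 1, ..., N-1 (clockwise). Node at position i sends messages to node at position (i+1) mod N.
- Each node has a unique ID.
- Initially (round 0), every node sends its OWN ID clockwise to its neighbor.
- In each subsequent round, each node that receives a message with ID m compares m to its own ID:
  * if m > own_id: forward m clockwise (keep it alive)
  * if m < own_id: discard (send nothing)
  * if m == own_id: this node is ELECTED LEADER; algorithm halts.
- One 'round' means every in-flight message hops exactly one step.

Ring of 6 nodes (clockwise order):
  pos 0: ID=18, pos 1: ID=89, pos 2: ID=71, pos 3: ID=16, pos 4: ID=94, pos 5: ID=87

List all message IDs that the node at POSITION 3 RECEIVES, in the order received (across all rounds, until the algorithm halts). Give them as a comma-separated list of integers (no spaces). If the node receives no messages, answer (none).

Answer: 71,89,94

Derivation:
Round 1: pos1(id89) recv 18: drop; pos2(id71) recv 89: fwd; pos3(id16) recv 71: fwd; pos4(id94) recv 16: drop; pos5(id87) recv 94: fwd; pos0(id18) recv 87: fwd
Round 2: pos3(id16) recv 89: fwd; pos4(id94) recv 71: drop; pos0(id18) recv 94: fwd; pos1(id89) recv 87: drop
Round 3: pos4(id94) recv 89: drop; pos1(id89) recv 94: fwd
Round 4: pos2(id71) recv 94: fwd
Round 5: pos3(id16) recv 94: fwd
Round 6: pos4(id94) recv 94: ELECTED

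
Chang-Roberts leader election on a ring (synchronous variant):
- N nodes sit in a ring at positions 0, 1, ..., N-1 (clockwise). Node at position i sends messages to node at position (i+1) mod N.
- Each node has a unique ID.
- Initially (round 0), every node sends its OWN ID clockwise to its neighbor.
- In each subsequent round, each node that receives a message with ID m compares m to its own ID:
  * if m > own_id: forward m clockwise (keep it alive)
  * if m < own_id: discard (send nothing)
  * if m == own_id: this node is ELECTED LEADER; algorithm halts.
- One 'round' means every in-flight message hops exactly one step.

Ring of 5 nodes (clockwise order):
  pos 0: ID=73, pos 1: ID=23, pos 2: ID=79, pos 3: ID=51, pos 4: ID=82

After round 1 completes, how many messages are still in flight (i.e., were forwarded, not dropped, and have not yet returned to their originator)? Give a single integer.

Round 1: pos1(id23) recv 73: fwd; pos2(id79) recv 23: drop; pos3(id51) recv 79: fwd; pos4(id82) recv 51: drop; pos0(id73) recv 82: fwd
After round 1: 3 messages still in flight

Answer: 3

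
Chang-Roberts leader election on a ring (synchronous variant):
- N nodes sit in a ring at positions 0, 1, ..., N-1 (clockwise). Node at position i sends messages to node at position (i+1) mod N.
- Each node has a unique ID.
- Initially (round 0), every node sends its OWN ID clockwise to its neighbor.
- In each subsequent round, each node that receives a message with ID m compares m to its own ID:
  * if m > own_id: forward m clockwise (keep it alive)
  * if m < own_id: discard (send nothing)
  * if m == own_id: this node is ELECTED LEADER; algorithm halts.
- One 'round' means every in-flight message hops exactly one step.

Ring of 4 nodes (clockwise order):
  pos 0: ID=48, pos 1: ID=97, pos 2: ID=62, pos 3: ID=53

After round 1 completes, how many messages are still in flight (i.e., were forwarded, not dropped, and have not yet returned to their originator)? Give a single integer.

Answer: 3

Derivation:
Round 1: pos1(id97) recv 48: drop; pos2(id62) recv 97: fwd; pos3(id53) recv 62: fwd; pos0(id48) recv 53: fwd
After round 1: 3 messages still in flight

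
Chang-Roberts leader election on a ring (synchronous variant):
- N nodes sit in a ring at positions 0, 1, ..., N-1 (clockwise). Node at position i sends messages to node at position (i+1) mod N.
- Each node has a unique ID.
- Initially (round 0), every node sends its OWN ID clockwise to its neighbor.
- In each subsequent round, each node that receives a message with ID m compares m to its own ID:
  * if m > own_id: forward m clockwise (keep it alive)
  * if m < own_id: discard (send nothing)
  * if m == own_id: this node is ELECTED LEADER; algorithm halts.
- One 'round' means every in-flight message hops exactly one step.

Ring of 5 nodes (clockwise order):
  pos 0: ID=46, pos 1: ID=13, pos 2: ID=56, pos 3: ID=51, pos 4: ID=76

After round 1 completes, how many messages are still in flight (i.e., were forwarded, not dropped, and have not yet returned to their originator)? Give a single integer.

Answer: 3

Derivation:
Round 1: pos1(id13) recv 46: fwd; pos2(id56) recv 13: drop; pos3(id51) recv 56: fwd; pos4(id76) recv 51: drop; pos0(id46) recv 76: fwd
After round 1: 3 messages still in flight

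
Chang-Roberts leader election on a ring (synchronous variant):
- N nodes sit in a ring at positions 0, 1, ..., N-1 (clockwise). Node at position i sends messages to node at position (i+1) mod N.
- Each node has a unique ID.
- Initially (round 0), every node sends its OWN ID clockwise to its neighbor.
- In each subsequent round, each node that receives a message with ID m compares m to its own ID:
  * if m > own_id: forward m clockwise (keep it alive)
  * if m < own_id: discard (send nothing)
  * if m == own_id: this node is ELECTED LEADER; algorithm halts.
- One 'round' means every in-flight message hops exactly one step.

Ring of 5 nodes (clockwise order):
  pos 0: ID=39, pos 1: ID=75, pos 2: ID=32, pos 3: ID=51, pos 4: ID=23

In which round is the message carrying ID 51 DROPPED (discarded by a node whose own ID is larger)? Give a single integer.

Round 1: pos1(id75) recv 39: drop; pos2(id32) recv 75: fwd; pos3(id51) recv 32: drop; pos4(id23) recv 51: fwd; pos0(id39) recv 23: drop
Round 2: pos3(id51) recv 75: fwd; pos0(id39) recv 51: fwd
Round 3: pos4(id23) recv 75: fwd; pos1(id75) recv 51: drop
Round 4: pos0(id39) recv 75: fwd
Round 5: pos1(id75) recv 75: ELECTED
Message ID 51 originates at pos 3; dropped at pos 1 in round 3

Answer: 3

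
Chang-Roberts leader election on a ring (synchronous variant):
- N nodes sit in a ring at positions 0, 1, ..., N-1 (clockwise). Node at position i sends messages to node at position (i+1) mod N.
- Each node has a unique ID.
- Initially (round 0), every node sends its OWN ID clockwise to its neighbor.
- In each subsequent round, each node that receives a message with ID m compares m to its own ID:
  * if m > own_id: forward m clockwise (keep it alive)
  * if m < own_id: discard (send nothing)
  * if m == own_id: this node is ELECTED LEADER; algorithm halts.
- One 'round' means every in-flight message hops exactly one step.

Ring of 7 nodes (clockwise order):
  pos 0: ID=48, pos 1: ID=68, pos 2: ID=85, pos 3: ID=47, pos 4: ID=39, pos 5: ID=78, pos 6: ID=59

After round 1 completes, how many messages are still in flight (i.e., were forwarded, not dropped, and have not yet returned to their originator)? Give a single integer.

Round 1: pos1(id68) recv 48: drop; pos2(id85) recv 68: drop; pos3(id47) recv 85: fwd; pos4(id39) recv 47: fwd; pos5(id78) recv 39: drop; pos6(id59) recv 78: fwd; pos0(id48) recv 59: fwd
After round 1: 4 messages still in flight

Answer: 4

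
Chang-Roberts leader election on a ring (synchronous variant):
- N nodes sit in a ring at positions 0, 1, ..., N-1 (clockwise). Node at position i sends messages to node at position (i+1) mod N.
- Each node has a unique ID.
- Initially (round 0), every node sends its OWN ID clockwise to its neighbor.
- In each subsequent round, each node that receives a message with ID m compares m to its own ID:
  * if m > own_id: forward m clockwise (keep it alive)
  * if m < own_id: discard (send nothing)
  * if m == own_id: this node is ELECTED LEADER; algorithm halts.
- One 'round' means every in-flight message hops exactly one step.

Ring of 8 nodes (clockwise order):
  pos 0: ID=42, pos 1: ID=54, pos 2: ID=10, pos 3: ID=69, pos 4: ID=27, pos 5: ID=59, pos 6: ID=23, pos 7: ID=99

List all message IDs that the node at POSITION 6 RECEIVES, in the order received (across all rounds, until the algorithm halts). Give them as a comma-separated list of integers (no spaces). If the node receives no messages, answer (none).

Round 1: pos1(id54) recv 42: drop; pos2(id10) recv 54: fwd; pos3(id69) recv 10: drop; pos4(id27) recv 69: fwd; pos5(id59) recv 27: drop; pos6(id23) recv 59: fwd; pos7(id99) recv 23: drop; pos0(id42) recv 99: fwd
Round 2: pos3(id69) recv 54: drop; pos5(id59) recv 69: fwd; pos7(id99) recv 59: drop; pos1(id54) recv 99: fwd
Round 3: pos6(id23) recv 69: fwd; pos2(id10) recv 99: fwd
Round 4: pos7(id99) recv 69: drop; pos3(id69) recv 99: fwd
Round 5: pos4(id27) recv 99: fwd
Round 6: pos5(id59) recv 99: fwd
Round 7: pos6(id23) recv 99: fwd
Round 8: pos7(id99) recv 99: ELECTED

Answer: 59,69,99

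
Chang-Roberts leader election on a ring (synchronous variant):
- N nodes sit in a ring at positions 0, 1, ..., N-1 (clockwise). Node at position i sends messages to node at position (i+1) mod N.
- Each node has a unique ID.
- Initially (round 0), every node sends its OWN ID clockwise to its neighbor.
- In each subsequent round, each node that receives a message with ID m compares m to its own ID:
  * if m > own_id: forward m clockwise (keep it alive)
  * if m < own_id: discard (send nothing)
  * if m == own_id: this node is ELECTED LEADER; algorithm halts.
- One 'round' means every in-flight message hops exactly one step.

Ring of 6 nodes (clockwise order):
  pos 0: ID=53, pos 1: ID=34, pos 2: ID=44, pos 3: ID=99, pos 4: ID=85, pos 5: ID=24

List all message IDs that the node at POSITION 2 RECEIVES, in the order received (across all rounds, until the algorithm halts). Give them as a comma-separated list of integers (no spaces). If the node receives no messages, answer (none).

Round 1: pos1(id34) recv 53: fwd; pos2(id44) recv 34: drop; pos3(id99) recv 44: drop; pos4(id85) recv 99: fwd; pos5(id24) recv 85: fwd; pos0(id53) recv 24: drop
Round 2: pos2(id44) recv 53: fwd; pos5(id24) recv 99: fwd; pos0(id53) recv 85: fwd
Round 3: pos3(id99) recv 53: drop; pos0(id53) recv 99: fwd; pos1(id34) recv 85: fwd
Round 4: pos1(id34) recv 99: fwd; pos2(id44) recv 85: fwd
Round 5: pos2(id44) recv 99: fwd; pos3(id99) recv 85: drop
Round 6: pos3(id99) recv 99: ELECTED

Answer: 34,53,85,99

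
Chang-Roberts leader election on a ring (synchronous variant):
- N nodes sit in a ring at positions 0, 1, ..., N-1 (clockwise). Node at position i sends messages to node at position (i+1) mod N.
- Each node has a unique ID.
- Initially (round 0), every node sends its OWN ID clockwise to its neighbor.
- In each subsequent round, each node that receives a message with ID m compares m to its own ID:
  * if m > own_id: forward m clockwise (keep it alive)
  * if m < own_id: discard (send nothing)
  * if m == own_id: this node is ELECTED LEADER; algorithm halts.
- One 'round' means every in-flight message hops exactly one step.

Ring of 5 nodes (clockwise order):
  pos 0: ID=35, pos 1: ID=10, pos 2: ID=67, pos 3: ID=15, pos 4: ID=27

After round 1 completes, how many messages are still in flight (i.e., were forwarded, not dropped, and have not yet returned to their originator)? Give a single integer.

Round 1: pos1(id10) recv 35: fwd; pos2(id67) recv 10: drop; pos3(id15) recv 67: fwd; pos4(id27) recv 15: drop; pos0(id35) recv 27: drop
After round 1: 2 messages still in flight

Answer: 2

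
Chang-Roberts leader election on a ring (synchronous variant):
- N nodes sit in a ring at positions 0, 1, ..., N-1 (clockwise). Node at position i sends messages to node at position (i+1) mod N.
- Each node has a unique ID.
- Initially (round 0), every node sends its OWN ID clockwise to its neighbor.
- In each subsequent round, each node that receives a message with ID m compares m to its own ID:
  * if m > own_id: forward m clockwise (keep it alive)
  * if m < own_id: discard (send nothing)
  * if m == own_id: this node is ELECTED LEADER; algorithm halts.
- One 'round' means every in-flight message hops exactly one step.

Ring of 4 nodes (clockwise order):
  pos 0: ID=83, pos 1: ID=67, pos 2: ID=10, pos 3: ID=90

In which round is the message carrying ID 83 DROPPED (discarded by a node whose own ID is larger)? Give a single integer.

Answer: 3

Derivation:
Round 1: pos1(id67) recv 83: fwd; pos2(id10) recv 67: fwd; pos3(id90) recv 10: drop; pos0(id83) recv 90: fwd
Round 2: pos2(id10) recv 83: fwd; pos3(id90) recv 67: drop; pos1(id67) recv 90: fwd
Round 3: pos3(id90) recv 83: drop; pos2(id10) recv 90: fwd
Round 4: pos3(id90) recv 90: ELECTED
Message ID 83 originates at pos 0; dropped at pos 3 in round 3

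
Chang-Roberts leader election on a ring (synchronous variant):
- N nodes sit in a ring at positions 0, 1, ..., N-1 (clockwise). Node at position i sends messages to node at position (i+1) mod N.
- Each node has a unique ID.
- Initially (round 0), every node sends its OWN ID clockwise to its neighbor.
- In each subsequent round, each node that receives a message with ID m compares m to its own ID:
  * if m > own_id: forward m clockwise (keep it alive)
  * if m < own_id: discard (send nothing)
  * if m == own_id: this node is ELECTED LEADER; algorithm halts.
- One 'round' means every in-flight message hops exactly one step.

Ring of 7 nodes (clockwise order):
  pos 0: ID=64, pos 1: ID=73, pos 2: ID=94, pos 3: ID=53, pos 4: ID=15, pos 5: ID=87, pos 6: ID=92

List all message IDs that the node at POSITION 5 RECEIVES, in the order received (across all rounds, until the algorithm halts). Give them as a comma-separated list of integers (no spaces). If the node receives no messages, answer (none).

Answer: 15,53,94

Derivation:
Round 1: pos1(id73) recv 64: drop; pos2(id94) recv 73: drop; pos3(id53) recv 94: fwd; pos4(id15) recv 53: fwd; pos5(id87) recv 15: drop; pos6(id92) recv 87: drop; pos0(id64) recv 92: fwd
Round 2: pos4(id15) recv 94: fwd; pos5(id87) recv 53: drop; pos1(id73) recv 92: fwd
Round 3: pos5(id87) recv 94: fwd; pos2(id94) recv 92: drop
Round 4: pos6(id92) recv 94: fwd
Round 5: pos0(id64) recv 94: fwd
Round 6: pos1(id73) recv 94: fwd
Round 7: pos2(id94) recv 94: ELECTED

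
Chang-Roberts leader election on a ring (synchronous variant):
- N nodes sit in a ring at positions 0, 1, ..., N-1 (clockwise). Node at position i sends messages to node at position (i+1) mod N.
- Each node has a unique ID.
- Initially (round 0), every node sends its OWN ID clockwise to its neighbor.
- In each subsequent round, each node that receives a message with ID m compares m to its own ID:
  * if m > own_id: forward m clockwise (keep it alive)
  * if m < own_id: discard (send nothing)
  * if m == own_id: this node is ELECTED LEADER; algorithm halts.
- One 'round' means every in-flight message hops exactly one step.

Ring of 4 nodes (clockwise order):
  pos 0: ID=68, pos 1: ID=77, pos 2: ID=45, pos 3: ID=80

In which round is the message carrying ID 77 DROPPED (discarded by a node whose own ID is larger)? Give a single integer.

Round 1: pos1(id77) recv 68: drop; pos2(id45) recv 77: fwd; pos3(id80) recv 45: drop; pos0(id68) recv 80: fwd
Round 2: pos3(id80) recv 77: drop; pos1(id77) recv 80: fwd
Round 3: pos2(id45) recv 80: fwd
Round 4: pos3(id80) recv 80: ELECTED
Message ID 77 originates at pos 1; dropped at pos 3 in round 2

Answer: 2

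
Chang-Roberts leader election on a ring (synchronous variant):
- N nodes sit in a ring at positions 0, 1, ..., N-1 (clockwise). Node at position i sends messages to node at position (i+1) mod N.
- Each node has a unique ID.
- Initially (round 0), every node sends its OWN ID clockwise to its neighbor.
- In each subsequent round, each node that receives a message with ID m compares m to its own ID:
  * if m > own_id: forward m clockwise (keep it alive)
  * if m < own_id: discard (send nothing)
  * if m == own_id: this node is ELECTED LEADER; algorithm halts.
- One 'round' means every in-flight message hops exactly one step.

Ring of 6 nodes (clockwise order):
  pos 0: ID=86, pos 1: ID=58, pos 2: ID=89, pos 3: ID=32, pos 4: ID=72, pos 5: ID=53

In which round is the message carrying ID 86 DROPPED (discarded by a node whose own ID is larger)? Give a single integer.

Answer: 2

Derivation:
Round 1: pos1(id58) recv 86: fwd; pos2(id89) recv 58: drop; pos3(id32) recv 89: fwd; pos4(id72) recv 32: drop; pos5(id53) recv 72: fwd; pos0(id86) recv 53: drop
Round 2: pos2(id89) recv 86: drop; pos4(id72) recv 89: fwd; pos0(id86) recv 72: drop
Round 3: pos5(id53) recv 89: fwd
Round 4: pos0(id86) recv 89: fwd
Round 5: pos1(id58) recv 89: fwd
Round 6: pos2(id89) recv 89: ELECTED
Message ID 86 originates at pos 0; dropped at pos 2 in round 2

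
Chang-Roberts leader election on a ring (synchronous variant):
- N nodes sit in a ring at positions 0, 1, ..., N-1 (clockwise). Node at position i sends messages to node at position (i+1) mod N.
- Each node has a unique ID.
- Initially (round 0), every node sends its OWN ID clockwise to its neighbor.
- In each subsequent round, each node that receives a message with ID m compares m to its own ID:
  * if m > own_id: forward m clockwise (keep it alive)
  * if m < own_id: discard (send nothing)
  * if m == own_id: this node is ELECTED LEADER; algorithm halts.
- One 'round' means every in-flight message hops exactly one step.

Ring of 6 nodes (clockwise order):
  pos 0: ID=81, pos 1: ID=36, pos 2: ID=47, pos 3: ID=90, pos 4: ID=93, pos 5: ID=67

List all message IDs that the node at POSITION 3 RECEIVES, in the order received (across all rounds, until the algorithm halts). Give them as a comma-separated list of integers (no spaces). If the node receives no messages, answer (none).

Answer: 47,81,93

Derivation:
Round 1: pos1(id36) recv 81: fwd; pos2(id47) recv 36: drop; pos3(id90) recv 47: drop; pos4(id93) recv 90: drop; pos5(id67) recv 93: fwd; pos0(id81) recv 67: drop
Round 2: pos2(id47) recv 81: fwd; pos0(id81) recv 93: fwd
Round 3: pos3(id90) recv 81: drop; pos1(id36) recv 93: fwd
Round 4: pos2(id47) recv 93: fwd
Round 5: pos3(id90) recv 93: fwd
Round 6: pos4(id93) recv 93: ELECTED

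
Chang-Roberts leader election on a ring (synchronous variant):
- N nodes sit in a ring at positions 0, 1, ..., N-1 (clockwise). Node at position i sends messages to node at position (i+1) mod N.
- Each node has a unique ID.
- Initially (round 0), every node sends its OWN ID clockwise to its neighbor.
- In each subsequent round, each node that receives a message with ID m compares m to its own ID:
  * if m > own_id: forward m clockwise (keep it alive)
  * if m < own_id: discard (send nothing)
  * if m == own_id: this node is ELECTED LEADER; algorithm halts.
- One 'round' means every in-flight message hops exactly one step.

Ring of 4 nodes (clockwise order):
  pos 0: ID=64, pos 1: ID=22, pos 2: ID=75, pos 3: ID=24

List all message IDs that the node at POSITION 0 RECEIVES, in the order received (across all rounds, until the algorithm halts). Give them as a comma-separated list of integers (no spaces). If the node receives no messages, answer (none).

Answer: 24,75

Derivation:
Round 1: pos1(id22) recv 64: fwd; pos2(id75) recv 22: drop; pos3(id24) recv 75: fwd; pos0(id64) recv 24: drop
Round 2: pos2(id75) recv 64: drop; pos0(id64) recv 75: fwd
Round 3: pos1(id22) recv 75: fwd
Round 4: pos2(id75) recv 75: ELECTED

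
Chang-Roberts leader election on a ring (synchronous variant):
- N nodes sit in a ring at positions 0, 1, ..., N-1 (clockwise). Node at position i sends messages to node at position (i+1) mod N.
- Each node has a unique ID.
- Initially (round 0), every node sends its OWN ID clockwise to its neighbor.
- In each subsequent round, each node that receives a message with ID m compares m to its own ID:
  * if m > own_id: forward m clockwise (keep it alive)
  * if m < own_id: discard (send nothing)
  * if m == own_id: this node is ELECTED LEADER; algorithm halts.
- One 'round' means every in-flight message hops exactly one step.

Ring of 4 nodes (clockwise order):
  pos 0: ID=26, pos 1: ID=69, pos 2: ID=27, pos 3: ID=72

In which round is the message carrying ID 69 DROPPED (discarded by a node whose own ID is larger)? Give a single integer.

Round 1: pos1(id69) recv 26: drop; pos2(id27) recv 69: fwd; pos3(id72) recv 27: drop; pos0(id26) recv 72: fwd
Round 2: pos3(id72) recv 69: drop; pos1(id69) recv 72: fwd
Round 3: pos2(id27) recv 72: fwd
Round 4: pos3(id72) recv 72: ELECTED
Message ID 69 originates at pos 1; dropped at pos 3 in round 2

Answer: 2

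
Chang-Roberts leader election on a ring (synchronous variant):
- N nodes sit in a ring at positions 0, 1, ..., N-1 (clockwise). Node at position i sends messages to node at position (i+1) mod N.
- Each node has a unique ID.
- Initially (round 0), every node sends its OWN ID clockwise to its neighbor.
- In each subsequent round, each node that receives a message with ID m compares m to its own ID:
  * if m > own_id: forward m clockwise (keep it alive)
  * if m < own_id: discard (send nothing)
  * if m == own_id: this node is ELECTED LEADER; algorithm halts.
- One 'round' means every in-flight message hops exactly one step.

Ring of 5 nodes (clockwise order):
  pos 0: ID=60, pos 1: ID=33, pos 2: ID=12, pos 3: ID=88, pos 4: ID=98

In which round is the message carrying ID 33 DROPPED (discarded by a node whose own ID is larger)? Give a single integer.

Answer: 2

Derivation:
Round 1: pos1(id33) recv 60: fwd; pos2(id12) recv 33: fwd; pos3(id88) recv 12: drop; pos4(id98) recv 88: drop; pos0(id60) recv 98: fwd
Round 2: pos2(id12) recv 60: fwd; pos3(id88) recv 33: drop; pos1(id33) recv 98: fwd
Round 3: pos3(id88) recv 60: drop; pos2(id12) recv 98: fwd
Round 4: pos3(id88) recv 98: fwd
Round 5: pos4(id98) recv 98: ELECTED
Message ID 33 originates at pos 1; dropped at pos 3 in round 2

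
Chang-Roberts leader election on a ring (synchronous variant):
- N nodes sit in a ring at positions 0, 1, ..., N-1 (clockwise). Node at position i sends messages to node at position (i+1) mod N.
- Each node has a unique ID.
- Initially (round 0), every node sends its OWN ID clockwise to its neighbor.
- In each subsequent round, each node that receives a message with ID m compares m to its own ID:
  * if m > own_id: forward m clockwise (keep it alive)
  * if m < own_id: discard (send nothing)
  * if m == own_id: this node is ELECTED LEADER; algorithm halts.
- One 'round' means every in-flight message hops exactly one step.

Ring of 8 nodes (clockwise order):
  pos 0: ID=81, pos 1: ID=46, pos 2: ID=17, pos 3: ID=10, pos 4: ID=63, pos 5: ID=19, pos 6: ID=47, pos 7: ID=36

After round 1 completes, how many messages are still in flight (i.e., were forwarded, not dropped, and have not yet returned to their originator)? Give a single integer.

Round 1: pos1(id46) recv 81: fwd; pos2(id17) recv 46: fwd; pos3(id10) recv 17: fwd; pos4(id63) recv 10: drop; pos5(id19) recv 63: fwd; pos6(id47) recv 19: drop; pos7(id36) recv 47: fwd; pos0(id81) recv 36: drop
After round 1: 5 messages still in flight

Answer: 5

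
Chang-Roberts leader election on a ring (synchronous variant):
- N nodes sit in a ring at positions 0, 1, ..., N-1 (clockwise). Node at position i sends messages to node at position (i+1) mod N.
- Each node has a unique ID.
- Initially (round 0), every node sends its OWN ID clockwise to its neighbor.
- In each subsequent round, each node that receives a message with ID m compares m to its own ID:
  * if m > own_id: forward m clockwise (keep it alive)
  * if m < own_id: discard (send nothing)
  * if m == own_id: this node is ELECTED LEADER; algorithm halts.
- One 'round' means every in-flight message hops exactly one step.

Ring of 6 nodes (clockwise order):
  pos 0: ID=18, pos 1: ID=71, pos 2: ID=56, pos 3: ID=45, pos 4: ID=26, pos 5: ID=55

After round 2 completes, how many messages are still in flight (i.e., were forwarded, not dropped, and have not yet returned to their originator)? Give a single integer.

Answer: 2

Derivation:
Round 1: pos1(id71) recv 18: drop; pos2(id56) recv 71: fwd; pos3(id45) recv 56: fwd; pos4(id26) recv 45: fwd; pos5(id55) recv 26: drop; pos0(id18) recv 55: fwd
Round 2: pos3(id45) recv 71: fwd; pos4(id26) recv 56: fwd; pos5(id55) recv 45: drop; pos1(id71) recv 55: drop
After round 2: 2 messages still in flight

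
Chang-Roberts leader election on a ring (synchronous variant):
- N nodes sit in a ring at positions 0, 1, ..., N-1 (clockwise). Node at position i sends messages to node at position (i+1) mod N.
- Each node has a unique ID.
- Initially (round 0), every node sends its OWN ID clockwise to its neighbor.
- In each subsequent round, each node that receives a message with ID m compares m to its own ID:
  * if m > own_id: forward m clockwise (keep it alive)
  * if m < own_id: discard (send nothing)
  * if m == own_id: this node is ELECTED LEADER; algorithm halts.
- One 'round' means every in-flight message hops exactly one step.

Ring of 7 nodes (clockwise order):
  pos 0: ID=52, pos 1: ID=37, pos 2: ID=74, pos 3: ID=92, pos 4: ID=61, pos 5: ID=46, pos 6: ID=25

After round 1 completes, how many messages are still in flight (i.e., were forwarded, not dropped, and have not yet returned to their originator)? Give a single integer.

Answer: 4

Derivation:
Round 1: pos1(id37) recv 52: fwd; pos2(id74) recv 37: drop; pos3(id92) recv 74: drop; pos4(id61) recv 92: fwd; pos5(id46) recv 61: fwd; pos6(id25) recv 46: fwd; pos0(id52) recv 25: drop
After round 1: 4 messages still in flight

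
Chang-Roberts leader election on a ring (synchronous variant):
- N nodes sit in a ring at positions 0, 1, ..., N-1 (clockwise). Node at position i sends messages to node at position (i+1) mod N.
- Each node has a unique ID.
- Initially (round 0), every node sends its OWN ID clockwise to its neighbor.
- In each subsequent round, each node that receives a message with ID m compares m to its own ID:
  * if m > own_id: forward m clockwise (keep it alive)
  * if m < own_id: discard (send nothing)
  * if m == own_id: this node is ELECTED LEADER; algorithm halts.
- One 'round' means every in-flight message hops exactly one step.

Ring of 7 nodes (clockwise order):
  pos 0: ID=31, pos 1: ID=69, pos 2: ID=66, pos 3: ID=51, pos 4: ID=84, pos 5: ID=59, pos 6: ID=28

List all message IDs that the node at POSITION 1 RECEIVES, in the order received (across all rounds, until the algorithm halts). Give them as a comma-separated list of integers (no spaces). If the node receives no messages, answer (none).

Answer: 31,59,84

Derivation:
Round 1: pos1(id69) recv 31: drop; pos2(id66) recv 69: fwd; pos3(id51) recv 66: fwd; pos4(id84) recv 51: drop; pos5(id59) recv 84: fwd; pos6(id28) recv 59: fwd; pos0(id31) recv 28: drop
Round 2: pos3(id51) recv 69: fwd; pos4(id84) recv 66: drop; pos6(id28) recv 84: fwd; pos0(id31) recv 59: fwd
Round 3: pos4(id84) recv 69: drop; pos0(id31) recv 84: fwd; pos1(id69) recv 59: drop
Round 4: pos1(id69) recv 84: fwd
Round 5: pos2(id66) recv 84: fwd
Round 6: pos3(id51) recv 84: fwd
Round 7: pos4(id84) recv 84: ELECTED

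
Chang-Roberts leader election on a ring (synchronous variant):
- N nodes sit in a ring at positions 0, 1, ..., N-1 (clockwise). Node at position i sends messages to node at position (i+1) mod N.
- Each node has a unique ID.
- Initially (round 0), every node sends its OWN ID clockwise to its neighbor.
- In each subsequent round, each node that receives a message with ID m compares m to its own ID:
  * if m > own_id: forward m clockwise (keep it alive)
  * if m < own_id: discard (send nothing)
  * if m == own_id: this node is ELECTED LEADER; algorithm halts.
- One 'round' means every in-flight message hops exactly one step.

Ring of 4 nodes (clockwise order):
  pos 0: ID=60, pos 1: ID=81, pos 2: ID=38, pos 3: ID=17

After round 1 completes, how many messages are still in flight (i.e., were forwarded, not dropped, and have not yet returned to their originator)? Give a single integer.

Answer: 2

Derivation:
Round 1: pos1(id81) recv 60: drop; pos2(id38) recv 81: fwd; pos3(id17) recv 38: fwd; pos0(id60) recv 17: drop
After round 1: 2 messages still in flight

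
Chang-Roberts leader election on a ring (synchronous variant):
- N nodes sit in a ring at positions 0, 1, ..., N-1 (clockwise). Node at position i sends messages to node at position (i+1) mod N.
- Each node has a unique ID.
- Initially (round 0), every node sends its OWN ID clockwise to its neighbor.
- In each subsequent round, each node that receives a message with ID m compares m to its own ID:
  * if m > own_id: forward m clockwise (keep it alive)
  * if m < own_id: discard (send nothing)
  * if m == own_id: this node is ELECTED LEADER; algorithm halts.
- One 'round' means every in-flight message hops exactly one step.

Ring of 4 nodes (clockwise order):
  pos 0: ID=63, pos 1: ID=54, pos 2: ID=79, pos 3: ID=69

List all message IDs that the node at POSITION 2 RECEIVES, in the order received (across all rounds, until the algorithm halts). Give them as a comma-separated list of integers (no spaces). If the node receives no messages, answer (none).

Round 1: pos1(id54) recv 63: fwd; pos2(id79) recv 54: drop; pos3(id69) recv 79: fwd; pos0(id63) recv 69: fwd
Round 2: pos2(id79) recv 63: drop; pos0(id63) recv 79: fwd; pos1(id54) recv 69: fwd
Round 3: pos1(id54) recv 79: fwd; pos2(id79) recv 69: drop
Round 4: pos2(id79) recv 79: ELECTED

Answer: 54,63,69,79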